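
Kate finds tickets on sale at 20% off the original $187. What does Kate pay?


Calculate the discount amount:
20% of $187 = $37.40
Subtract from original:
$187 - $37.40 = $149.60

$149.60


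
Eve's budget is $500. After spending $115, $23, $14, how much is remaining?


Add up expenses:
$115 + $23 + $14 = $152
Subtract from budget:
$500 - $152 = $348

$348


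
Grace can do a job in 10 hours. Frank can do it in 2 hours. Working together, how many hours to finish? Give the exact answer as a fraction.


Grace's rate: 1/10 of the job per hour
Frank's rate: 1/2 of the job per hour
Combined rate: 1/10 + 1/2 = 3/5 per hour
Time = 1 / (3/5) = 5/3 hours (≈ 1.67 hours)

5/3 hours


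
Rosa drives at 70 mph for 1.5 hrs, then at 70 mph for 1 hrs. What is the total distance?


Leg 1 distance:
70 x 1.5 = 105 miles
Leg 2 distance:
70 x 1 = 70 miles
Total distance:
105 + 70 = 175 miles

175 miles


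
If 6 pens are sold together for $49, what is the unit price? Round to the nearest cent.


Total cost: $49
Number of items: 6
Unit price: $49 / 6 = $8.1666... ≈ $8.17

$8.17


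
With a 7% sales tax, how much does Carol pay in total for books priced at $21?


Calculate the tax:
7% of $21 = $1.47
Add tax to price:
$21 + $1.47 = $22.47

$22.47


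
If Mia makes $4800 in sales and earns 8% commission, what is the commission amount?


Convert rate to decimal:
8% = 0.08
Multiply by sales:
$4800 x 0.08 = $384

$384


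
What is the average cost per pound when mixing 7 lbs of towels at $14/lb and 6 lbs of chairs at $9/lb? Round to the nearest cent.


Cost of towels:
7 x $14 = $98
Cost of chairs:
6 x $9 = $54
Total cost: $98 + $54 = $152
Total weight: 13 lbs
Average: $152 / 13 = $11.6923... ≈ $11.69/lb

$11.69/lb


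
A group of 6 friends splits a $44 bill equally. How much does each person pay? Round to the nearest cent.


Total bill: $44
Number of people: 6
Each pays: $44 / 6 = $7.3333... ≈ $7.33

$7.33


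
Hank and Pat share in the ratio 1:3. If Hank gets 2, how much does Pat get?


Find the multiplier:
2 / 1 = 2
Apply to Pat's share:
3 x 2 = 6

6


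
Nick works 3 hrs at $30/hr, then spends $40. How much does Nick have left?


Calculate earnings:
3 x $30 = $90
Subtract spending:
$90 - $40 = $50

$50


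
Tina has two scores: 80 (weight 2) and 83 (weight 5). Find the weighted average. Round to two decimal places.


Weighted sum:
2 x 80 + 5 x 83 = 575
Total weight:
2 + 5 = 7
Weighted average:
575 / 7 = 82.1428... ≈ 82.14

82.14


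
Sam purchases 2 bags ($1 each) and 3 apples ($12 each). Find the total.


Cost of bags:
2 x $1 = $2
Cost of apples:
3 x $12 = $36
Add both:
$2 + $36 = $38

$38


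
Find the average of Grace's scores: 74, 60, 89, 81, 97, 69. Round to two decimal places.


Add the scores:
74 + 60 + 89 + 81 + 97 + 69 = 470
Divide by the number of tests:
470 / 6 = 78.3333... ≈ 78.33

78.33


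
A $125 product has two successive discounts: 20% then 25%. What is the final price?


First discount:
20% of $125 = $25
Price after first discount:
$125 - $25 = $100
Second discount:
25% of $100 = $25
Final price:
$100 - $25 = $75

$75


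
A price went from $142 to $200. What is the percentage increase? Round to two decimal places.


Find the absolute change:
|200 - 142| = 58
Divide by original and multiply by 100:
58 / 142 x 100 = 40.8450...% ≈ 40.85%

40.85%


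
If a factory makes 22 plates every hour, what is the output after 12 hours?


Production rate: 22 plates per hour
Time: 12 hours
Total: 22 x 12 = 264 plates

264 plates


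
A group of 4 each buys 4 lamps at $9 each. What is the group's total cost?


Cost per person:
4 x $9 = $36
Group total:
4 x $36 = $144

$144


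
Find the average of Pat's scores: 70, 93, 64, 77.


Add the scores:
70 + 93 + 64 + 77 = 304
Divide by the number of tests:
304 / 4 = 76

76


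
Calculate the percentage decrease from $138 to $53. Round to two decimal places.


Find the absolute change:
|53 - 138| = 85
Divide by original and multiply by 100:
85 / 138 x 100 = 61.5942...% ≈ 61.59%

61.59%


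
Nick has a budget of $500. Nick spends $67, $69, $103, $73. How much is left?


Add up expenses:
$67 + $69 + $103 + $73 = $312
Subtract from budget:
$500 - $312 = $188

$188


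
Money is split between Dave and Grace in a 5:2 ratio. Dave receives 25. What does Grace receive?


Find the multiplier:
25 / 5 = 5
Apply to Grace's share:
2 x 5 = 10

10


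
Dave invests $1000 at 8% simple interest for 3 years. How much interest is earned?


Use the formula I = P x R x T / 100
P x R x T = 1000 x 8 x 3 = 24000
I = 24000 / 100 = $240

$240


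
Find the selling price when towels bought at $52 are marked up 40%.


Calculate the markup amount:
40% of $52 = $20.80
Add to cost:
$52 + $20.80 = $72.80

$72.80


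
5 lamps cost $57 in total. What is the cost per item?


Total cost: $57
Number of items: 5
Unit price: $57 / 5 = $11.40

$11.40


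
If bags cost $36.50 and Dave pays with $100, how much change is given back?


Start with the amount paid:
$100
Subtract the price:
$100 - $36.50 = $63.50

$63.50


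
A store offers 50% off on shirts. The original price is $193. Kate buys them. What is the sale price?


Calculate the discount amount:
50% of $193 = $96.50
Subtract from original:
$193 - $96.50 = $96.50

$96.50


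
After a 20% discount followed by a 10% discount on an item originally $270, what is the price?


First discount:
20% of $270 = $54
Price after first discount:
$270 - $54 = $216
Second discount:
10% of $216 = $21.60
Final price:
$216 - $21.60 = $194.40

$194.40


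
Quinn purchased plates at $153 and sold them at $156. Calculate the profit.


Selling price = $156
Cost price = $153
Profit = selling price - cost price:
Profit = $156 - $153 = $3

$3


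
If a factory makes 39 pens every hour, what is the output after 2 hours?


Production rate: 39 pens per hour
Time: 2 hours
Total: 39 x 2 = 78 pens

78 pens


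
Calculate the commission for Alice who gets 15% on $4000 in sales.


Convert rate to decimal:
15% = 0.15
Multiply by sales:
$4000 x 0.15 = $600

$600


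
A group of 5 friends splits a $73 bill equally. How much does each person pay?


Total bill: $73
Number of people: 5
Each pays: $73 / 5 = $14.60

$14.60


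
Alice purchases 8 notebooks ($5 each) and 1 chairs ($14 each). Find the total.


Cost of notebooks:
8 x $5 = $40
Cost of chairs:
1 x $14 = $14
Add both:
$40 + $14 = $54

$54


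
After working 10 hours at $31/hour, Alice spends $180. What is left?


Calculate earnings:
10 x $31 = $310
Subtract spending:
$310 - $180 = $130

$130


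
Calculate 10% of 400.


Convert percentage to decimal:
10% = 0.1
Multiply:
400 x 0.1 = 40

40


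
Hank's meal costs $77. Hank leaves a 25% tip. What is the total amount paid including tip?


Calculate the tip:
25% of $77 = $19.25
Add tip to meal cost:
$77 + $19.25 = $96.25

$96.25


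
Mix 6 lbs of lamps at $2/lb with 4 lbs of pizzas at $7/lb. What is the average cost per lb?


Cost of lamps:
6 x $2 = $12
Cost of pizzas:
4 x $7 = $28
Total cost: $12 + $28 = $40
Total weight: 10 lbs
Average: $40 / 10 = $4/lb

$4/lb


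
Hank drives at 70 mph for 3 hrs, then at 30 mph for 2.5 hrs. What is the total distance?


Leg 1 distance:
70 x 3 = 210 miles
Leg 2 distance:
30 x 2.5 = 75 miles
Total distance:
210 + 75 = 285 miles

285 miles


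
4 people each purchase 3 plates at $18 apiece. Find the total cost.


Cost per person:
3 x $18 = $54
Group total:
4 x $54 = $216

$216


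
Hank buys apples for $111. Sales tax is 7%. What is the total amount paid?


Calculate the tax:
7% of $111 = $7.77
Add tax to price:
$111 + $7.77 = $118.77

$118.77


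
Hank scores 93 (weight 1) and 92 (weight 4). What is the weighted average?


Weighted sum:
1 x 93 + 4 x 92 = 461
Total weight:
1 + 4 = 5
Weighted average:
461 / 5 = 92.2

92.2


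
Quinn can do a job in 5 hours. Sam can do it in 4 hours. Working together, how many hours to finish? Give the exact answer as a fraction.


Quinn's rate: 1/5 of the job per hour
Sam's rate: 1/4 of the job per hour
Combined rate: 1/5 + 1/4 = 9/20 per hour
Time = 1 / (9/20) = 20/9 hours (≈ 2.22 hours)

20/9 hours


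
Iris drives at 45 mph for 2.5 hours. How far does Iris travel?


Use the formula: distance = speed x time
Speed = 45 mph, Time = 2.5 hours
45 x 2.5 = 112.5 miles

112.5 miles


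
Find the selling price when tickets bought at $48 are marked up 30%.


Calculate the markup amount:
30% of $48 = $14.40
Add to cost:
$48 + $14.40 = $62.40

$62.40


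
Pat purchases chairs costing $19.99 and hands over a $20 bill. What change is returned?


Start with the amount paid:
$20
Subtract the price:
$20 - $19.99 = $0.01

$0.01


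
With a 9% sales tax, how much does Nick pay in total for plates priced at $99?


Calculate the tax:
9% of $99 = $8.91
Add tax to price:
$99 + $8.91 = $107.91

$107.91


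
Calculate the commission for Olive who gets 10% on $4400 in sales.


Convert rate to decimal:
10% = 0.1
Multiply by sales:
$4400 x 0.1 = $440

$440


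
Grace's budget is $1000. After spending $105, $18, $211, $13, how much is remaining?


Add up expenses:
$105 + $18 + $211 + $13 = $347
Subtract from budget:
$1000 - $347 = $653

$653


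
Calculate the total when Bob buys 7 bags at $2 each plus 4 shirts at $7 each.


Cost of bags:
7 x $2 = $14
Cost of shirts:
4 x $7 = $28
Add both:
$14 + $28 = $42

$42


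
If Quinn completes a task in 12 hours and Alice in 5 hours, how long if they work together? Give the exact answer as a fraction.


Quinn's rate: 1/12 of the job per hour
Alice's rate: 1/5 of the job per hour
Combined rate: 1/12 + 1/5 = 17/60 per hour
Time = 1 / (17/60) = 60/17 hours (≈ 3.53 hours)

60/17 hours


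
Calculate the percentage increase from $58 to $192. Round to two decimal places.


Find the absolute change:
|192 - 58| = 134
Divide by original and multiply by 100:
134 / 58 x 100 = 231.0344...% ≈ 231.03%

231.03%


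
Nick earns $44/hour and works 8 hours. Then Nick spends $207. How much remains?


Calculate earnings:
8 x $44 = $352
Subtract spending:
$352 - $207 = $145

$145


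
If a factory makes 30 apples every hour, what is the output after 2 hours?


Production rate: 30 apples per hour
Time: 2 hours
Total: 30 x 2 = 60 apples

60 apples


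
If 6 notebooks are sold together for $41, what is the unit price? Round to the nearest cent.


Total cost: $41
Number of items: 6
Unit price: $41 / 6 = $6.8333... ≈ $6.83

$6.83


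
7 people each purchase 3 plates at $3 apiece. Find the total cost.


Cost per person:
3 x $3 = $9
Group total:
7 x $9 = $63

$63


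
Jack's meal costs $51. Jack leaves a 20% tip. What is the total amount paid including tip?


Calculate the tip:
20% of $51 = $10.20
Add tip to meal cost:
$51 + $10.20 = $61.20

$61.20


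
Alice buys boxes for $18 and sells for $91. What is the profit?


Selling price = $91
Cost price = $18
Profit = selling price - cost price:
Profit = $91 - $18 = $73

$73


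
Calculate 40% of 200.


Convert percentage to decimal:
40% = 0.4
Multiply:
200 x 0.4 = 80

80


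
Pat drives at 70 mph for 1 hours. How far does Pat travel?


Use the formula: distance = speed x time
Speed = 70 mph, Time = 1 hours
70 x 1 = 70 miles

70 miles


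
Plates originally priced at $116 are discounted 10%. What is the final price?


Calculate the discount amount:
10% of $116 = $11.60
Subtract from original:
$116 - $11.60 = $104.40

$104.40


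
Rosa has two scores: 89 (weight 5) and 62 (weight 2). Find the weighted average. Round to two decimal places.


Weighted sum:
5 x 89 + 2 x 62 = 569
Total weight:
5 + 2 = 7
Weighted average:
569 / 7 = 81.2857... ≈ 81.29

81.29


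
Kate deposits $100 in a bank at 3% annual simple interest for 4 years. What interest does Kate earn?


Use the formula I = P x R x T / 100
P x R x T = 100 x 3 x 4 = 1200
I = 1200 / 100 = $12

$12


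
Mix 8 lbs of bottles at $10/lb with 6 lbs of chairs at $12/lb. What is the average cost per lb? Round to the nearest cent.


Cost of bottles:
8 x $10 = $80
Cost of chairs:
6 x $12 = $72
Total cost: $80 + $72 = $152
Total weight: 14 lbs
Average: $152 / 14 = $10.8571... ≈ $10.86/lb

$10.86/lb


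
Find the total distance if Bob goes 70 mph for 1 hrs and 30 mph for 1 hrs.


Leg 1 distance:
70 x 1 = 70 miles
Leg 2 distance:
30 x 1 = 30 miles
Total distance:
70 + 30 = 100 miles

100 miles


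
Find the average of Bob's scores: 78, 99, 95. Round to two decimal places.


Add the scores:
78 + 99 + 95 = 272
Divide by the number of tests:
272 / 3 = 90.6666... ≈ 90.67

90.67


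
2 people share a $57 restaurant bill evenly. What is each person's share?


Total bill: $57
Number of people: 2
Each pays: $57 / 2 = $28.50

$28.50


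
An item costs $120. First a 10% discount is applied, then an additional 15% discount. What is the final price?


First discount:
10% of $120 = $12
Price after first discount:
$120 - $12 = $108
Second discount:
15% of $108 = $16.20
Final price:
$108 - $16.20 = $91.80

$91.80


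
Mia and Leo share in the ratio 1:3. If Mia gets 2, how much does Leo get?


Find the multiplier:
2 / 1 = 2
Apply to Leo's share:
3 x 2 = 6

6


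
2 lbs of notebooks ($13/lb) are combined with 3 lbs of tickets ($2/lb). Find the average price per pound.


Cost of notebooks:
2 x $13 = $26
Cost of tickets:
3 x $2 = $6
Total cost: $26 + $6 = $32
Total weight: 5 lbs
Average: $32 / 5 = $6.40/lb

$6.40/lb


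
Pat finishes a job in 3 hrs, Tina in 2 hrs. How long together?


Pat's rate: 1/3 of the job per hour
Tina's rate: 1/2 of the job per hour
Combined rate: 1/3 + 1/2 = 5/6 per hour
Time = 1 / (5/6) = 6/5 = 1.2 hours

1.2 hours


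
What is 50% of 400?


Convert percentage to decimal:
50% = 0.5
Multiply:
400 x 0.5 = 200

200


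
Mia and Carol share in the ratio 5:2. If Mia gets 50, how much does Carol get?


Find the multiplier:
50 / 5 = 10
Apply to Carol's share:
2 x 10 = 20

20


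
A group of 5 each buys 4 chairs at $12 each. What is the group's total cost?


Cost per person:
4 x $12 = $48
Group total:
5 x $48 = $240

$240


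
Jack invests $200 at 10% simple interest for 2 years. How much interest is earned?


Use the formula I = P x R x T / 100
P x R x T = 200 x 10 x 2 = 4000
I = 4000 / 100 = $40

$40


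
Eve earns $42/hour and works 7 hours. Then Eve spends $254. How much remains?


Calculate earnings:
7 x $42 = $294
Subtract spending:
$294 - $254 = $40

$40


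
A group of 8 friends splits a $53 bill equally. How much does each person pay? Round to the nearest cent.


Total bill: $53
Number of people: 8
Each pays: $53 / 8 = $6.625 ≈ $6.63

$6.63


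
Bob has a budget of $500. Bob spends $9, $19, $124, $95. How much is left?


Add up expenses:
$9 + $19 + $124 + $95 = $247
Subtract from budget:
$500 - $247 = $253

$253


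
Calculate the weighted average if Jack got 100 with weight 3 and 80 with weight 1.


Weighted sum:
3 x 100 + 1 x 80 = 380
Total weight:
3 + 1 = 4
Weighted average:
380 / 4 = 95

95


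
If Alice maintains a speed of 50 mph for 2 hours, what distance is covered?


Use the formula: distance = speed x time
Speed = 50 mph, Time = 2 hours
50 x 2 = 100 miles

100 miles


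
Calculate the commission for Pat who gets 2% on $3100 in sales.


Convert rate to decimal:
2% = 0.02
Multiply by sales:
$3100 x 0.02 = $62

$62


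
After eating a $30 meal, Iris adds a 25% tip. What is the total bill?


Calculate the tip:
25% of $30 = $7.50
Add tip to meal cost:
$30 + $7.50 = $37.50

$37.50


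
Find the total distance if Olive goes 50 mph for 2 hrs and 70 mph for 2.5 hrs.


Leg 1 distance:
50 x 2 = 100 miles
Leg 2 distance:
70 x 2.5 = 175 miles
Total distance:
100 + 175 = 275 miles

275 miles


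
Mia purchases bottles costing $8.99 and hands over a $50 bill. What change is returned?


Start with the amount paid:
$50
Subtract the price:
$50 - $8.99 = $41.01

$41.01


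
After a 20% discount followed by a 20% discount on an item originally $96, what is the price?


First discount:
20% of $96 = $19.20
Price after first discount:
$96 - $19.20 = $76.80
Second discount:
20% of $76.80 = $15.36
Final price:
$76.80 - $15.36 = $61.44

$61.44


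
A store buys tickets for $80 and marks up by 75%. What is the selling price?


Calculate the markup amount:
75% of $80 = $60
Add to cost:
$80 + $60 = $140

$140


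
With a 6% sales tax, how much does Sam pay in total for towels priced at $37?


Calculate the tax:
6% of $37 = $2.22
Add tax to price:
$37 + $2.22 = $39.22

$39.22


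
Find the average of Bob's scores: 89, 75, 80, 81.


Add the scores:
89 + 75 + 80 + 81 = 325
Divide by the number of tests:
325 / 4 = 81.25

81.25


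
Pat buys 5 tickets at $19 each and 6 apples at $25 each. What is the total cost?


Cost of tickets:
5 x $19 = $95
Cost of apples:
6 x $25 = $150
Add both:
$95 + $150 = $245

$245


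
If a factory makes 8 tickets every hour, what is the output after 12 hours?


Production rate: 8 tickets per hour
Time: 12 hours
Total: 8 x 12 = 96 tickets

96 tickets


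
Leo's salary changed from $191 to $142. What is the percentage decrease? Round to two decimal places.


Find the absolute change:
|142 - 191| = 49
Divide by original and multiply by 100:
49 / 191 x 100 = 25.6544...% ≈ 25.65%

25.65%


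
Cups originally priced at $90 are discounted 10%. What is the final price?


Calculate the discount amount:
10% of $90 = $9
Subtract from original:
$90 - $9 = $81

$81


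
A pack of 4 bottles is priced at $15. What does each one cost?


Total cost: $15
Number of items: 4
Unit price: $15 / 4 = $3.75

$3.75


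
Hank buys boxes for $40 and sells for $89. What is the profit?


Selling price = $89
Cost price = $40
Profit = selling price - cost price:
Profit = $89 - $40 = $49

$49


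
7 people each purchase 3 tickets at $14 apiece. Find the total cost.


Cost per person:
3 x $14 = $42
Group total:
7 x $42 = $294

$294


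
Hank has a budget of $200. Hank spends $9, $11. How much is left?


Add up expenses:
$9 + $11 = $20
Subtract from budget:
$200 - $20 = $180

$180


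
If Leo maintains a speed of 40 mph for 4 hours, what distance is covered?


Use the formula: distance = speed x time
Speed = 40 mph, Time = 4 hours
40 x 4 = 160 miles

160 miles


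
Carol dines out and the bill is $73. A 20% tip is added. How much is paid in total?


Calculate the tip:
20% of $73 = $14.60
Add tip to meal cost:
$73 + $14.60 = $87.60

$87.60


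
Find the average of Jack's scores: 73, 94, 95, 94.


Add the scores:
73 + 94 + 95 + 94 = 356
Divide by the number of tests:
356 / 4 = 89

89


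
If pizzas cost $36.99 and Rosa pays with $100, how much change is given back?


Start with the amount paid:
$100
Subtract the price:
$100 - $36.99 = $63.01

$63.01


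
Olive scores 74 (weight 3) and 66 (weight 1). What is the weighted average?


Weighted sum:
3 x 74 + 1 x 66 = 288
Total weight:
3 + 1 = 4
Weighted average:
288 / 4 = 72

72


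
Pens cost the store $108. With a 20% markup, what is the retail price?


Calculate the markup amount:
20% of $108 = $21.60
Add to cost:
$108 + $21.60 = $129.60

$129.60


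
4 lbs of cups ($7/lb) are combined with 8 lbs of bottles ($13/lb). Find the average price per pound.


Cost of cups:
4 x $7 = $28
Cost of bottles:
8 x $13 = $104
Total cost: $28 + $104 = $132
Total weight: 12 lbs
Average: $132 / 12 = $11/lb

$11/lb


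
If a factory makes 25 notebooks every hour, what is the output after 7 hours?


Production rate: 25 notebooks per hour
Time: 7 hours
Total: 25 x 7 = 175 notebooks

175 notebooks


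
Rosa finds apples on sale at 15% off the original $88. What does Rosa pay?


Calculate the discount amount:
15% of $88 = $13.20
Subtract from original:
$88 - $13.20 = $74.80

$74.80


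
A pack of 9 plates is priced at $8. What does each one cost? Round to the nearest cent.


Total cost: $8
Number of items: 9
Unit price: $8 / 9 = $0.8888... ≈ $0.89

$0.89


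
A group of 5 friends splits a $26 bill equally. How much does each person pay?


Total bill: $26
Number of people: 5
Each pays: $26 / 5 = $5.20

$5.20


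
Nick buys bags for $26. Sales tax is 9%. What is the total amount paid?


Calculate the tax:
9% of $26 = $2.34
Add tax to price:
$26 + $2.34 = $28.34

$28.34


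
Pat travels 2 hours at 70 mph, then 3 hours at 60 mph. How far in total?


Leg 1 distance:
70 x 2 = 140 miles
Leg 2 distance:
60 x 3 = 180 miles
Total distance:
140 + 180 = 320 miles

320 miles


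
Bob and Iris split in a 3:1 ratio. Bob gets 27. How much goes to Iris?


Find the multiplier:
27 / 3 = 9
Apply to Iris's share:
1 x 9 = 9

9


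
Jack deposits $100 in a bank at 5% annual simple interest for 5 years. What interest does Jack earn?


Use the formula I = P x R x T / 100
P x R x T = 100 x 5 x 5 = 2500
I = 2500 / 100 = $25

$25


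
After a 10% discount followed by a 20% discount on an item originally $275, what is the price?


First discount:
10% of $275 = $27.50
Price after first discount:
$275 - $27.50 = $247.50
Second discount:
20% of $247.50 = $49.50
Final price:
$247.50 - $49.50 = $198

$198


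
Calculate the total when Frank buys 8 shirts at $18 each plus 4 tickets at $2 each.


Cost of shirts:
8 x $18 = $144
Cost of tickets:
4 x $2 = $8
Add both:
$144 + $8 = $152

$152


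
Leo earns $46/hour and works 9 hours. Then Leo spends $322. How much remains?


Calculate earnings:
9 x $46 = $414
Subtract spending:
$414 - $322 = $92

$92


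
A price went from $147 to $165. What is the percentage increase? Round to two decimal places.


Find the absolute change:
|165 - 147| = 18
Divide by original and multiply by 100:
18 / 147 x 100 = 12.2448...% ≈ 12.24%

12.24%


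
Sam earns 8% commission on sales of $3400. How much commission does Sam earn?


Convert rate to decimal:
8% = 0.08
Multiply by sales:
$3400 x 0.08 = $272

$272


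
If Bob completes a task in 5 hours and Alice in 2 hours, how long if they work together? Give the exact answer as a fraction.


Bob's rate: 1/5 of the job per hour
Alice's rate: 1/2 of the job per hour
Combined rate: 1/5 + 1/2 = 7/10 per hour
Time = 1 / (7/10) = 10/7 hours (≈ 1.43 hours)

10/7 hours


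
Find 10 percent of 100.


Convert percentage to decimal:
10% = 0.1
Multiply:
100 x 0.1 = 10

10


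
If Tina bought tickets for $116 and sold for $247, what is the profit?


Selling price = $247
Cost price = $116
Profit = selling price - cost price:
Profit = $247 - $116 = $131

$131


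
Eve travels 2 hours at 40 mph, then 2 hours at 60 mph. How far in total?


Leg 1 distance:
40 x 2 = 80 miles
Leg 2 distance:
60 x 2 = 120 miles
Total distance:
80 + 120 = 200 miles

200 miles


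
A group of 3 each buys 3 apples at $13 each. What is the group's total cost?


Cost per person:
3 x $13 = $39
Group total:
3 x $39 = $117

$117


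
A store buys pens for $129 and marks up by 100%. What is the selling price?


Calculate the markup amount:
100% of $129 = $129
Add to cost:
$129 + $129 = $258

$258


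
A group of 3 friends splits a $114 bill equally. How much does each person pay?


Total bill: $114
Number of people: 3
Each pays: $114 / 3 = $38

$38


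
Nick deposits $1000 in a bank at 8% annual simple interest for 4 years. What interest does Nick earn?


Use the formula I = P x R x T / 100
P x R x T = 1000 x 8 x 4 = 32000
I = 32000 / 100 = $320

$320


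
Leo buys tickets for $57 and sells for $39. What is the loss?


Selling price = $39
Cost price = $57
Loss = cost price - selling price:
Loss = $57 - $39 = $18

$18


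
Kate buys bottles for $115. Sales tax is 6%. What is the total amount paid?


Calculate the tax:
6% of $115 = $6.90
Add tax to price:
$115 + $6.90 = $121.90

$121.90


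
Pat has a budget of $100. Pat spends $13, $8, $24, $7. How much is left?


Add up expenses:
$13 + $8 + $24 + $7 = $52
Subtract from budget:
$100 - $52 = $48

$48


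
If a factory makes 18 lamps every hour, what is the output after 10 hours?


Production rate: 18 lamps per hour
Time: 10 hours
Total: 18 x 10 = 180 lamps

180 lamps


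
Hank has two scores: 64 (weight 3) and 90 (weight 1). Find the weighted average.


Weighted sum:
3 x 64 + 1 x 90 = 282
Total weight:
3 + 1 = 4
Weighted average:
282 / 4 = 70.5

70.5


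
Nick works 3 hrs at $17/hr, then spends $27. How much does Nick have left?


Calculate earnings:
3 x $17 = $51
Subtract spending:
$51 - $27 = $24

$24


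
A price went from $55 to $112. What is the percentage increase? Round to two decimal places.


Find the absolute change:
|112 - 55| = 57
Divide by original and multiply by 100:
57 / 55 x 100 = 103.6363...% ≈ 103.64%

103.64%


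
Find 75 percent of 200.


Convert percentage to decimal:
75% = 0.75
Multiply:
200 x 0.75 = 150

150


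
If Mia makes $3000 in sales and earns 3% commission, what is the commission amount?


Convert rate to decimal:
3% = 0.03
Multiply by sales:
$3000 x 0.03 = $90

$90


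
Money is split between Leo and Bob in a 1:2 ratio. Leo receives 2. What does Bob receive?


Find the multiplier:
2 / 1 = 2
Apply to Bob's share:
2 x 2 = 4

4


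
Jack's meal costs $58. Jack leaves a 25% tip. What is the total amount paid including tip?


Calculate the tip:
25% of $58 = $14.50
Add tip to meal cost:
$58 + $14.50 = $72.50

$72.50


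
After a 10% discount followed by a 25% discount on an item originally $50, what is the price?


First discount:
10% of $50 = $5
Price after first discount:
$50 - $5 = $45
Second discount:
25% of $45 = $11.25
Final price:
$45 - $11.25 = $33.75

$33.75


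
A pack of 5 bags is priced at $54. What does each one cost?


Total cost: $54
Number of items: 5
Unit price: $54 / 5 = $10.80

$10.80


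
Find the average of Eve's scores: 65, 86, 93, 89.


Add the scores:
65 + 86 + 93 + 89 = 333
Divide by the number of tests:
333 / 4 = 83.25

83.25


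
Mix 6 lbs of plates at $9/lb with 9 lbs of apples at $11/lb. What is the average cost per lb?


Cost of plates:
6 x $9 = $54
Cost of apples:
9 x $11 = $99
Total cost: $54 + $99 = $153
Total weight: 15 lbs
Average: $153 / 15 = $10.20/lb

$10.20/lb


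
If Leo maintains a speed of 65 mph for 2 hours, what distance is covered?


Use the formula: distance = speed x time
Speed = 65 mph, Time = 2 hours
65 x 2 = 130 miles

130 miles


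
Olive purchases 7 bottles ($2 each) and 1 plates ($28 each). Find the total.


Cost of bottles:
7 x $2 = $14
Cost of plates:
1 x $28 = $28
Add both:
$14 + $28 = $42

$42


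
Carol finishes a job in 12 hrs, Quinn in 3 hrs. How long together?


Carol's rate: 1/12 of the job per hour
Quinn's rate: 1/3 of the job per hour
Combined rate: 1/12 + 1/3 = 5/12 per hour
Time = 1 / (5/12) = 12/5 = 2.4 hours

2.4 hours


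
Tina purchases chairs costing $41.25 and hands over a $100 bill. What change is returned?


Start with the amount paid:
$100
Subtract the price:
$100 - $41.25 = $58.75

$58.75


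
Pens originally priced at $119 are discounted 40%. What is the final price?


Calculate the discount amount:
40% of $119 = $47.60
Subtract from original:
$119 - $47.60 = $71.40

$71.40


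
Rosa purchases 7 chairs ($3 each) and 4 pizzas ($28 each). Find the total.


Cost of chairs:
7 x $3 = $21
Cost of pizzas:
4 x $28 = $112
Add both:
$21 + $112 = $133

$133


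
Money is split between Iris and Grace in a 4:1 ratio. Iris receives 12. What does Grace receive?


Find the multiplier:
12 / 4 = 3
Apply to Grace's share:
1 x 3 = 3

3


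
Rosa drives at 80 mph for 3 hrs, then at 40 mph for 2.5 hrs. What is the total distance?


Leg 1 distance:
80 x 3 = 240 miles
Leg 2 distance:
40 x 2.5 = 100 miles
Total distance:
240 + 100 = 340 miles

340 miles


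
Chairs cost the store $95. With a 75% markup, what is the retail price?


Calculate the markup amount:
75% of $95 = $71.25
Add to cost:
$95 + $71.25 = $166.25

$166.25


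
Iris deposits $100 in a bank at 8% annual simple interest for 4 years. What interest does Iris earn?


Use the formula I = P x R x T / 100
P x R x T = 100 x 8 x 4 = 3200
I = 3200 / 100 = $32

$32


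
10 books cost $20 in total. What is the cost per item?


Total cost: $20
Number of items: 10
Unit price: $20 / 10 = $2

$2


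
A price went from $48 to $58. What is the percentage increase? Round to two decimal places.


Find the absolute change:
|58 - 48| = 10
Divide by original and multiply by 100:
10 / 48 x 100 = 20.8333...% ≈ 20.83%

20.83%


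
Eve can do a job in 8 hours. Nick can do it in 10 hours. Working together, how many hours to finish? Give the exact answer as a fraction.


Eve's rate: 1/8 of the job per hour
Nick's rate: 1/10 of the job per hour
Combined rate: 1/8 + 1/10 = 9/40 per hour
Time = 1 / (9/40) = 40/9 hours (≈ 4.44 hours)

40/9 hours


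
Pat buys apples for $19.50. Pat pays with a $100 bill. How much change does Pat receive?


Start with the amount paid:
$100
Subtract the price:
$100 - $19.50 = $80.50

$80.50


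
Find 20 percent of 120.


Convert percentage to decimal:
20% = 0.2
Multiply:
120 x 0.2 = 24

24


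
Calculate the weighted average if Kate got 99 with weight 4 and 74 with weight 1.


Weighted sum:
4 x 99 + 1 x 74 = 470
Total weight:
4 + 1 = 5
Weighted average:
470 / 5 = 94

94


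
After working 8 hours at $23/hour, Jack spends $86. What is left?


Calculate earnings:
8 x $23 = $184
Subtract spending:
$184 - $86 = $98

$98


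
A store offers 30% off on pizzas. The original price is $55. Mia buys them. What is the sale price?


Calculate the discount amount:
30% of $55 = $16.50
Subtract from original:
$55 - $16.50 = $38.50

$38.50


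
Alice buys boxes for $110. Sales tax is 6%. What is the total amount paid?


Calculate the tax:
6% of $110 = $6.60
Add tax to price:
$110 + $6.60 = $116.60

$116.60


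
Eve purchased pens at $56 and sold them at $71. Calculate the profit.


Selling price = $71
Cost price = $56
Profit = selling price - cost price:
Profit = $71 - $56 = $15

$15


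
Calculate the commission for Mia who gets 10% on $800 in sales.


Convert rate to decimal:
10% = 0.1
Multiply by sales:
$800 x 0.1 = $80

$80


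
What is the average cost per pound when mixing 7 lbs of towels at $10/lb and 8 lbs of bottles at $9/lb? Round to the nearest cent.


Cost of towels:
7 x $10 = $70
Cost of bottles:
8 x $9 = $72
Total cost: $70 + $72 = $142
Total weight: 15 lbs
Average: $142 / 15 = $9.4666... ≈ $9.47/lb

$9.47/lb


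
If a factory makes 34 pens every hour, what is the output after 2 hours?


Production rate: 34 pens per hour
Time: 2 hours
Total: 34 x 2 = 68 pens

68 pens


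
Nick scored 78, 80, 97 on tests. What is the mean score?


Add the scores:
78 + 80 + 97 = 255
Divide by the number of tests:
255 / 3 = 85

85


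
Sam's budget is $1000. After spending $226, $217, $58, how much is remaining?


Add up expenses:
$226 + $217 + $58 = $501
Subtract from budget:
$1000 - $501 = $499

$499


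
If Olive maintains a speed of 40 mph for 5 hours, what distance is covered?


Use the formula: distance = speed x time
Speed = 40 mph, Time = 5 hours
40 x 5 = 200 miles

200 miles


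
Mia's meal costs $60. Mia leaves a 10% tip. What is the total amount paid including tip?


Calculate the tip:
10% of $60 = $6
Add tip to meal cost:
$60 + $6 = $66

$66


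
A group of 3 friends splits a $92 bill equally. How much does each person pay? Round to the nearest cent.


Total bill: $92
Number of people: 3
Each pays: $92 / 3 = $30.6666... ≈ $30.67

$30.67


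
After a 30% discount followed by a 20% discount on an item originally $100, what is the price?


First discount:
30% of $100 = $30
Price after first discount:
$100 - $30 = $70
Second discount:
20% of $70 = $14
Final price:
$70 - $14 = $56

$56


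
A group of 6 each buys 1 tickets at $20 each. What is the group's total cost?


Cost per person:
1 x $20 = $20
Group total:
6 x $20 = $120

$120


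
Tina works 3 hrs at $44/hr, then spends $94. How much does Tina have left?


Calculate earnings:
3 x $44 = $132
Subtract spending:
$132 - $94 = $38

$38


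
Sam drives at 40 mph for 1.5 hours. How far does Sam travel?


Use the formula: distance = speed x time
Speed = 40 mph, Time = 1.5 hours
40 x 1.5 = 60 miles

60 miles


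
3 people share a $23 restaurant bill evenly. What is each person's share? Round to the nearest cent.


Total bill: $23
Number of people: 3
Each pays: $23 / 3 = $7.6666... ≈ $7.67

$7.67


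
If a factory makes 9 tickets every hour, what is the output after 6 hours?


Production rate: 9 tickets per hour
Time: 6 hours
Total: 9 x 6 = 54 tickets

54 tickets


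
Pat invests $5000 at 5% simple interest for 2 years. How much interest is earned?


Use the formula I = P x R x T / 100
P x R x T = 5000 x 5 x 2 = 50000
I = 50000 / 100 = $500

$500


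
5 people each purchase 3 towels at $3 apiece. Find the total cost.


Cost per person:
3 x $3 = $9
Group total:
5 x $9 = $45

$45


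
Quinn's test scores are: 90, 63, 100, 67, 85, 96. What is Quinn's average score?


Add the scores:
90 + 63 + 100 + 67 + 85 + 96 = 501
Divide by the number of tests:
501 / 6 = 83.5

83.5


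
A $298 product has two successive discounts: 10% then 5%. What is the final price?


First discount:
10% of $298 = $29.80
Price after first discount:
$298 - $29.80 = $268.20
Second discount:
5% of $268.20 = $13.41
Final price:
$268.20 - $13.41 = $254.79

$254.79


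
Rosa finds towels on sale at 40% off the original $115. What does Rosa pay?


Calculate the discount amount:
40% of $115 = $46
Subtract from original:
$115 - $46 = $69

$69


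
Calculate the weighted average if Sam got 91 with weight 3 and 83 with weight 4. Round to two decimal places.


Weighted sum:
3 x 91 + 4 x 83 = 605
Total weight:
3 + 4 = 7
Weighted average:
605 / 7 = 86.4285... ≈ 86.43

86.43


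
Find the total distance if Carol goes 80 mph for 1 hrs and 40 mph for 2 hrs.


Leg 1 distance:
80 x 1 = 80 miles
Leg 2 distance:
40 x 2 = 80 miles
Total distance:
80 + 80 = 160 miles

160 miles


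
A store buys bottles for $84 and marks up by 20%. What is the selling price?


Calculate the markup amount:
20% of $84 = $16.80
Add to cost:
$84 + $16.80 = $100.80

$100.80


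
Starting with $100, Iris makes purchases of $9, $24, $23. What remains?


Add up expenses:
$9 + $24 + $23 = $56
Subtract from budget:
$100 - $56 = $44

$44


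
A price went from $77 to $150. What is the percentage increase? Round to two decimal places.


Find the absolute change:
|150 - 77| = 73
Divide by original and multiply by 100:
73 / 77 x 100 = 94.8051...% ≈ 94.81%

94.81%


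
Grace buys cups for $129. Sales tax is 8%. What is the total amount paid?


Calculate the tax:
8% of $129 = $10.32
Add tax to price:
$129 + $10.32 = $139.32

$139.32


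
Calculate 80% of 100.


Convert percentage to decimal:
80% = 0.8
Multiply:
100 x 0.8 = 80

80


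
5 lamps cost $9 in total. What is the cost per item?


Total cost: $9
Number of items: 5
Unit price: $9 / 5 = $1.80

$1.80


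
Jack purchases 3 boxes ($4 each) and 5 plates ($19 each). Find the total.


Cost of boxes:
3 x $4 = $12
Cost of plates:
5 x $19 = $95
Add both:
$12 + $95 = $107

$107


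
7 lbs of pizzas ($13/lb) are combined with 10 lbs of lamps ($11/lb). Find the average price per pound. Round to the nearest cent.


Cost of pizzas:
7 x $13 = $91
Cost of lamps:
10 x $11 = $110
Total cost: $91 + $110 = $201
Total weight: 17 lbs
Average: $201 / 17 = $11.8235... ≈ $11.82/lb

$11.82/lb


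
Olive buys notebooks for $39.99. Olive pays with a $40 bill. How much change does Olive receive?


Start with the amount paid:
$40
Subtract the price:
$40 - $39.99 = $0.01

$0.01


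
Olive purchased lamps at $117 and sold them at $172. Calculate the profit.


Selling price = $172
Cost price = $117
Profit = selling price - cost price:
Profit = $172 - $117 = $55

$55


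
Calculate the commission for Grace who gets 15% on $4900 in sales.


Convert rate to decimal:
15% = 0.15
Multiply by sales:
$4900 x 0.15 = $735

$735


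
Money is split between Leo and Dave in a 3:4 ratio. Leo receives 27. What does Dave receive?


Find the multiplier:
27 / 3 = 9
Apply to Dave's share:
4 x 9 = 36

36


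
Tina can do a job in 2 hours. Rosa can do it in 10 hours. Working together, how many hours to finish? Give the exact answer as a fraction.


Tina's rate: 1/2 of the job per hour
Rosa's rate: 1/10 of the job per hour
Combined rate: 1/2 + 1/10 = 3/5 per hour
Time = 1 / (3/5) = 5/3 hours (≈ 1.67 hours)

5/3 hours


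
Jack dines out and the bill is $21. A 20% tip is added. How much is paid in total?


Calculate the tip:
20% of $21 = $4.20
Add tip to meal cost:
$21 + $4.20 = $25.20

$25.20


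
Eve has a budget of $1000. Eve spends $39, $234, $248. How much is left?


Add up expenses:
$39 + $234 + $248 = $521
Subtract from budget:
$1000 - $521 = $479

$479


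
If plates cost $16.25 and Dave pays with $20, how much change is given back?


Start with the amount paid:
$20
Subtract the price:
$20 - $16.25 = $3.75

$3.75


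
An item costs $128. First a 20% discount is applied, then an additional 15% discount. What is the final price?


First discount:
20% of $128 = $25.60
Price after first discount:
$128 - $25.60 = $102.40
Second discount:
15% of $102.40 = $15.36
Final price:
$102.40 - $15.36 = $87.04

$87.04


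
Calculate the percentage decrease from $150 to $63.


Find the absolute change:
|63 - 150| = 87
Divide by original and multiply by 100:
87 / 150 x 100 = 58%

58%


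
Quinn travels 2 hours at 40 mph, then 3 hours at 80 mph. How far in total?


Leg 1 distance:
40 x 2 = 80 miles
Leg 2 distance:
80 x 3 = 240 miles
Total distance:
80 + 240 = 320 miles

320 miles


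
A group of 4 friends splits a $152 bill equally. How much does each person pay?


Total bill: $152
Number of people: 4
Each pays: $152 / 4 = $38

$38


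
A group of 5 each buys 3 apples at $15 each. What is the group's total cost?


Cost per person:
3 x $15 = $45
Group total:
5 x $45 = $225

$225


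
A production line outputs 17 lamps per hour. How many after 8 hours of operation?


Production rate: 17 lamps per hour
Time: 8 hours
Total: 17 x 8 = 136 lamps

136 lamps


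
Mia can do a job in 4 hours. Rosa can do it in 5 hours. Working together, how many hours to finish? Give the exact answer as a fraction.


Mia's rate: 1/4 of the job per hour
Rosa's rate: 1/5 of the job per hour
Combined rate: 1/4 + 1/5 = 9/20 per hour
Time = 1 / (9/20) = 20/9 hours (≈ 2.22 hours)

20/9 hours


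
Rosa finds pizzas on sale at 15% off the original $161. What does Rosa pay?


Calculate the discount amount:
15% of $161 = $24.15
Subtract from original:
$161 - $24.15 = $136.85

$136.85


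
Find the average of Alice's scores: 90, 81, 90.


Add the scores:
90 + 81 + 90 = 261
Divide by the number of tests:
261 / 3 = 87

87


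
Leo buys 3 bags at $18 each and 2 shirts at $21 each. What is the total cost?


Cost of bags:
3 x $18 = $54
Cost of shirts:
2 x $21 = $42
Add both:
$54 + $42 = $96

$96
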